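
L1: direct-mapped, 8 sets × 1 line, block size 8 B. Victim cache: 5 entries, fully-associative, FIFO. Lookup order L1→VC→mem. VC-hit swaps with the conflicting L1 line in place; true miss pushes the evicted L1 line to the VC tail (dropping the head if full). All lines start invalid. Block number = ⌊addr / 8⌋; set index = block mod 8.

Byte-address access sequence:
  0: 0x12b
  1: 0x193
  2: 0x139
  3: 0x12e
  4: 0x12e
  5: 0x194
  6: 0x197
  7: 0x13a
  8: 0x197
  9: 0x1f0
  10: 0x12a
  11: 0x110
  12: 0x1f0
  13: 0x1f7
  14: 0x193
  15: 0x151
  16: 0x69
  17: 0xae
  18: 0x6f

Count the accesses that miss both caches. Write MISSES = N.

0: 0x12b (blk 37, set 5) → MISS  vc=[]
1: 0x193 (blk 50, set 2) → MISS  vc=[]
2: 0x139 (blk 39, set 7) → MISS  vc=[]
3: 0x12e (blk 37, set 5) → L1-HIT  vc=[]
4: 0x12e (blk 37, set 5) → L1-HIT  vc=[]
5: 0x194 (blk 50, set 2) → L1-HIT  vc=[]
6: 0x197 (blk 50, set 2) → L1-HIT  vc=[]
7: 0x13a (blk 39, set 7) → L1-HIT  vc=[]
8: 0x197 (blk 50, set 2) → L1-HIT  vc=[]
9: 0x1f0 (blk 62, set 6) → MISS  vc=[]
10: 0x12a (blk 37, set 5) → L1-HIT  vc=[]
11: 0x110 (blk 34, set 2) → MISS  vc=[50]
12: 0x1f0 (blk 62, set 6) → L1-HIT  vc=[50]
13: 0x1f7 (blk 62, set 6) → L1-HIT  vc=[50]
14: 0x193 (blk 50, set 2) → VC-HIT  vc=[34]
15: 0x151 (blk 42, set 2) → MISS  vc=[34, 50]
16: 0x69 (blk 13, set 5) → MISS  vc=[34, 50, 37]
17: 0xae (blk 21, set 5) → MISS  vc=[34, 50, 37, 13]
18: 0x6f (blk 13, set 5) → VC-HIT  vc=[34, 50, 37, 21]

MISSES = 8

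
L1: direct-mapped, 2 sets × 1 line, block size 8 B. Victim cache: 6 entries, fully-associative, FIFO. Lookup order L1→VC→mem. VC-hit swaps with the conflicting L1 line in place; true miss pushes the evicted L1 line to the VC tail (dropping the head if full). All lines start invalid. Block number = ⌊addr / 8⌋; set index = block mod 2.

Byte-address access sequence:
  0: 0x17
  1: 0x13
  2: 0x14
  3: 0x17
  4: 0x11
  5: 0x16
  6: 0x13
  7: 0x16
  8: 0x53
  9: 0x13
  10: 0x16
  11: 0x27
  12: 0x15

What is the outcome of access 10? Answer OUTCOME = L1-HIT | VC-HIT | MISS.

#0 0x17→b2/s0 MISS; vc=[]
#1 0x13→b2/s0 L1-HIT; vc=[]
#2 0x14→b2/s0 L1-HIT; vc=[]
#3 0x17→b2/s0 L1-HIT; vc=[]
#4 0x11→b2/s0 L1-HIT; vc=[]
#5 0x16→b2/s0 L1-HIT; vc=[]
#6 0x13→b2/s0 L1-HIT; vc=[]
#7 0x16→b2/s0 L1-HIT; vc=[]
#8 0x53→b10/s0 MISS; vc=[2]
#9 0x13→b2/s0 VC-HIT; vc=[10]
#10 0x16→b2/s0 L1-HIT; vc=[10]
#11 0x27→b4/s0 MISS; vc=[10,2]
#12 0x15→b2/s0 VC-HIT; vc=[10,4]

OUTCOME = L1-HIT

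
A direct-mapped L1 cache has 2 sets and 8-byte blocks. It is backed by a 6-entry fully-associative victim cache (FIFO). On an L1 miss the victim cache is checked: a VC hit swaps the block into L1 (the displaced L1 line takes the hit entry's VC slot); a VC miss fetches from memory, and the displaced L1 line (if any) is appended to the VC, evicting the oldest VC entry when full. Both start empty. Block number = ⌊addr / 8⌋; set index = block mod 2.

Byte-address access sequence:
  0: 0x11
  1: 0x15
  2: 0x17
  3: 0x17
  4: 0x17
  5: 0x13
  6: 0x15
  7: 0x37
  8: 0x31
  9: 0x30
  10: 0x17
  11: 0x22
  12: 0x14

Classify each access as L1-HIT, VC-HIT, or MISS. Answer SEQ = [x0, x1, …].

SEQ = [MISS, L1-HIT, L1-HIT, L1-HIT, L1-HIT, L1-HIT, L1-HIT, MISS, L1-HIT, L1-HIT, VC-HIT, MISS, VC-HIT]

0: 0x11 (blk 2, set 0) → MISS  vc=[]
1: 0x15 (blk 2, set 0) → L1-HIT  vc=[]
2: 0x17 (blk 2, set 0) → L1-HIT  vc=[]
3: 0x17 (blk 2, set 0) → L1-HIT  vc=[]
4: 0x17 (blk 2, set 0) → L1-HIT  vc=[]
5: 0x13 (blk 2, set 0) → L1-HIT  vc=[]
6: 0x15 (blk 2, set 0) → L1-HIT  vc=[]
7: 0x37 (blk 6, set 0) → MISS  vc=[2]
8: 0x31 (blk 6, set 0) → L1-HIT  vc=[2]
9: 0x30 (blk 6, set 0) → L1-HIT  vc=[2]
10: 0x17 (blk 2, set 0) → VC-HIT  vc=[6]
11: 0x22 (blk 4, set 0) → MISS  vc=[6, 2]
12: 0x14 (blk 2, set 0) → VC-HIT  vc=[6, 4]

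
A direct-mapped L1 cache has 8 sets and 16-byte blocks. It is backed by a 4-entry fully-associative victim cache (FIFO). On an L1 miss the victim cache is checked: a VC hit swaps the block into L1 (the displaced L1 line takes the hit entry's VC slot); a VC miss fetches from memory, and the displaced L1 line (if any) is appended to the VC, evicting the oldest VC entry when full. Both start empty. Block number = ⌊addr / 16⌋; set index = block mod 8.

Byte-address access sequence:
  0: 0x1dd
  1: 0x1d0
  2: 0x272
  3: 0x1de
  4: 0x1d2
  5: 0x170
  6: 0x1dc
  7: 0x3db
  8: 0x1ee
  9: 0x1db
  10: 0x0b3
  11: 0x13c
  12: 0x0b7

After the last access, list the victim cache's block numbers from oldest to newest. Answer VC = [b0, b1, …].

0: 0x1dd (blk 29, set 5) → MISS  vc=[]
1: 0x1d0 (blk 29, set 5) → L1-HIT  vc=[]
2: 0x272 (blk 39, set 7) → MISS  vc=[]
3: 0x1de (blk 29, set 5) → L1-HIT  vc=[]
4: 0x1d2 (blk 29, set 5) → L1-HIT  vc=[]
5: 0x170 (blk 23, set 7) → MISS  vc=[39]
6: 0x1dc (blk 29, set 5) → L1-HIT  vc=[39]
7: 0x3db (blk 61, set 5) → MISS  vc=[39, 29]
8: 0x1ee (blk 30, set 6) → MISS  vc=[39, 29]
9: 0x1db (blk 29, set 5) → VC-HIT  vc=[39, 61]
10: 0xb3 (blk 11, set 3) → MISS  vc=[39, 61]
11: 0x13c (blk 19, set 3) → MISS  vc=[39, 61, 11]
12: 0xb7 (blk 11, set 3) → VC-HIT  vc=[39, 61, 19]

VC = [39, 61, 19]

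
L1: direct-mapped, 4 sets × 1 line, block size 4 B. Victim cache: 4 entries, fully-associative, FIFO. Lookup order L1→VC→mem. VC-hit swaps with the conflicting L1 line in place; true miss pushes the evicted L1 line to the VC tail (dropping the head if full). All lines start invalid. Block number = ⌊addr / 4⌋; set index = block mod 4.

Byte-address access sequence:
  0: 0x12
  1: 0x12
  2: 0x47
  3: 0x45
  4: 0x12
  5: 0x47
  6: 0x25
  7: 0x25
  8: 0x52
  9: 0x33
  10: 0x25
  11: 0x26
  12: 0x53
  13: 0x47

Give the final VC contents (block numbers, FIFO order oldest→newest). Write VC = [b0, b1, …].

VC = [9, 4, 12]

0: 0x12 (blk 4, set 0) → MISS  vc=[]
1: 0x12 (blk 4, set 0) → L1-HIT  vc=[]
2: 0x47 (blk 17, set 1) → MISS  vc=[]
3: 0x45 (blk 17, set 1) → L1-HIT  vc=[]
4: 0x12 (blk 4, set 0) → L1-HIT  vc=[]
5: 0x47 (blk 17, set 1) → L1-HIT  vc=[]
6: 0x25 (blk 9, set 1) → MISS  vc=[17]
7: 0x25 (blk 9, set 1) → L1-HIT  vc=[17]
8: 0x52 (blk 20, set 0) → MISS  vc=[17, 4]
9: 0x33 (blk 12, set 0) → MISS  vc=[17, 4, 20]
10: 0x25 (blk 9, set 1) → L1-HIT  vc=[17, 4, 20]
11: 0x26 (blk 9, set 1) → L1-HIT  vc=[17, 4, 20]
12: 0x53 (blk 20, set 0) → VC-HIT  vc=[17, 4, 12]
13: 0x47 (blk 17, set 1) → VC-HIT  vc=[9, 4, 12]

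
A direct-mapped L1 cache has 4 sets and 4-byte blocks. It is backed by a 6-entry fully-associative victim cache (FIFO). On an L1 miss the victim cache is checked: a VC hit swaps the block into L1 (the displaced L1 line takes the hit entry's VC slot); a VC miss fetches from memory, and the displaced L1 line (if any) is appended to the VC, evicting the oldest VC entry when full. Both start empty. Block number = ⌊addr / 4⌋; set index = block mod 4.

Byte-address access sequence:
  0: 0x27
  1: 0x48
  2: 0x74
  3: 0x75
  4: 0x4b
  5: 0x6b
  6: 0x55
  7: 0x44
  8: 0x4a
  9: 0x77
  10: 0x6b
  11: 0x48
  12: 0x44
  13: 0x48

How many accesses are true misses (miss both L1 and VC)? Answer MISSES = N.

0: 0x27 (blk 9, set 1) → MISS  vc=[]
1: 0x48 (blk 18, set 2) → MISS  vc=[]
2: 0x74 (blk 29, set 1) → MISS  vc=[9]
3: 0x75 (blk 29, set 1) → L1-HIT  vc=[9]
4: 0x4b (blk 18, set 2) → L1-HIT  vc=[9]
5: 0x6b (blk 26, set 2) → MISS  vc=[9, 18]
6: 0x55 (blk 21, set 1) → MISS  vc=[9, 18, 29]
7: 0x44 (blk 17, set 1) → MISS  vc=[9, 18, 29, 21]
8: 0x4a (blk 18, set 2) → VC-HIT  vc=[9, 26, 29, 21]
9: 0x77 (blk 29, set 1) → VC-HIT  vc=[9, 26, 17, 21]
10: 0x6b (blk 26, set 2) → VC-HIT  vc=[9, 18, 17, 21]
11: 0x48 (blk 18, set 2) → VC-HIT  vc=[9, 26, 17, 21]
12: 0x44 (blk 17, set 1) → VC-HIT  vc=[9, 26, 29, 21]
13: 0x48 (blk 18, set 2) → L1-HIT  vc=[9, 26, 29, 21]

MISSES = 6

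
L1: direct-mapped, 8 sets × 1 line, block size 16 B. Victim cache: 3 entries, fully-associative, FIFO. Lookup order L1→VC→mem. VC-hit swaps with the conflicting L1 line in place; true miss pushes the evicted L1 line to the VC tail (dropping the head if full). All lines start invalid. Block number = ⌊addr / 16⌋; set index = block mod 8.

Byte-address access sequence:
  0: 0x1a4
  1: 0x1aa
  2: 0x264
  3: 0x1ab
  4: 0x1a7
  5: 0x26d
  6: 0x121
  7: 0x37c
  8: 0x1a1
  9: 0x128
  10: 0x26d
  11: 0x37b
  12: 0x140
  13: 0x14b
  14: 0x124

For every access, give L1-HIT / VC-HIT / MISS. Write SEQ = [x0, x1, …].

SEQ = [MISS, L1-HIT, MISS, L1-HIT, L1-HIT, L1-HIT, MISS, MISS, VC-HIT, VC-HIT, L1-HIT, L1-HIT, MISS, L1-HIT, L1-HIT]

#0 0x1a4→b26/s2 MISS; vc=[]
#1 0x1aa→b26/s2 L1-HIT; vc=[]
#2 0x264→b38/s6 MISS; vc=[]
#3 0x1ab→b26/s2 L1-HIT; vc=[]
#4 0x1a7→b26/s2 L1-HIT; vc=[]
#5 0x26d→b38/s6 L1-HIT; vc=[]
#6 0x121→b18/s2 MISS; vc=[26]
#7 0x37c→b55/s7 MISS; vc=[26]
#8 0x1a1→b26/s2 VC-HIT; vc=[18]
#9 0x128→b18/s2 VC-HIT; vc=[26]
#10 0x26d→b38/s6 L1-HIT; vc=[26]
#11 0x37b→b55/s7 L1-HIT; vc=[26]
#12 0x140→b20/s4 MISS; vc=[26]
#13 0x14b→b20/s4 L1-HIT; vc=[26]
#14 0x124→b18/s2 L1-HIT; vc=[26]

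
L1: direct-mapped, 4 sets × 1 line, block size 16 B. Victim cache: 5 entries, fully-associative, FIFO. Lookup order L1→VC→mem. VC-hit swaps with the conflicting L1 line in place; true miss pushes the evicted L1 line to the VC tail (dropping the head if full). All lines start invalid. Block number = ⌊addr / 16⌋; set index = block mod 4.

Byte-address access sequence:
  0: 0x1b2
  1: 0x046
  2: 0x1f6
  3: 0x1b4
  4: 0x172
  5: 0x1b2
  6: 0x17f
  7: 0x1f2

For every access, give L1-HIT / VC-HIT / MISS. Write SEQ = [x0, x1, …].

SEQ = [MISS, MISS, MISS, VC-HIT, MISS, VC-HIT, VC-HIT, VC-HIT]

0: 0x1b2 (blk 27, set 3) → MISS  vc=[]
1: 0x46 (blk 4, set 0) → MISS  vc=[]
2: 0x1f6 (blk 31, set 3) → MISS  vc=[27]
3: 0x1b4 (blk 27, set 3) → VC-HIT  vc=[31]
4: 0x172 (blk 23, set 3) → MISS  vc=[31, 27]
5: 0x1b2 (blk 27, set 3) → VC-HIT  vc=[31, 23]
6: 0x17f (blk 23, set 3) → VC-HIT  vc=[31, 27]
7: 0x1f2 (blk 31, set 3) → VC-HIT  vc=[23, 27]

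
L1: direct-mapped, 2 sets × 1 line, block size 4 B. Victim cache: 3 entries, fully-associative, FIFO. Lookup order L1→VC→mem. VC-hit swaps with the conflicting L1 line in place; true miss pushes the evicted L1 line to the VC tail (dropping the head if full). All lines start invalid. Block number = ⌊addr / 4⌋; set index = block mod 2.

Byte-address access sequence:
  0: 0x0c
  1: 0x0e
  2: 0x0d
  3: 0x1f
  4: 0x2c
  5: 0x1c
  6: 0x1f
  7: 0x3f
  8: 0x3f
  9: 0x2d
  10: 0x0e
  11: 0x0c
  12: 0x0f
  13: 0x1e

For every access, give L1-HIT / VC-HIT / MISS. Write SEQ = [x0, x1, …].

SEQ = [MISS, L1-HIT, L1-HIT, MISS, MISS, VC-HIT, L1-HIT, MISS, L1-HIT, VC-HIT, VC-HIT, L1-HIT, L1-HIT, VC-HIT]

  [0] addr=0xc blk=3 s=1: MISS | VC []
  [1] addr=0xe blk=3 s=1: L1-HIT | VC []
  [2] addr=0xd blk=3 s=1: L1-HIT | VC []
  [3] addr=0x1f blk=7 s=1: MISS | VC [3]
  [4] addr=0x2c blk=11 s=1: MISS | VC [3, 7]
  [5] addr=0x1c blk=7 s=1: VC-HIT | VC [3, 11]
  [6] addr=0x1f blk=7 s=1: L1-HIT | VC [3, 11]
  [7] addr=0x3f blk=15 s=1: MISS | VC [3, 11, 7]
  [8] addr=0x3f blk=15 s=1: L1-HIT | VC [3, 11, 7]
  [9] addr=0x2d blk=11 s=1: VC-HIT | VC [3, 15, 7]
  [10] addr=0xe blk=3 s=1: VC-HIT | VC [11, 15, 7]
  [11] addr=0xc blk=3 s=1: L1-HIT | VC [11, 15, 7]
  [12] addr=0xf blk=3 s=1: L1-HIT | VC [11, 15, 7]
  [13] addr=0x1e blk=7 s=1: VC-HIT | VC [11, 15, 3]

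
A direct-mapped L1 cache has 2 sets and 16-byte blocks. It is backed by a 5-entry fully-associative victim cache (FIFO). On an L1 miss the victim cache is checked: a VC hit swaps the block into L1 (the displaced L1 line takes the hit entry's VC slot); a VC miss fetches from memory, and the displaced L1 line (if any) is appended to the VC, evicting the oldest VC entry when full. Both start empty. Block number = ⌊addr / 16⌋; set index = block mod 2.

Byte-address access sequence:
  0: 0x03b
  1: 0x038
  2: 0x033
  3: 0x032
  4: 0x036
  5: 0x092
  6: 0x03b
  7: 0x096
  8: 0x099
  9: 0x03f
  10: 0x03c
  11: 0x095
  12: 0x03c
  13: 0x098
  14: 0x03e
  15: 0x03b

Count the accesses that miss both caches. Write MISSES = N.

MISSES = 2

0: 0x3b (blk 3, set 1) → MISS  vc=[]
1: 0x38 (blk 3, set 1) → L1-HIT  vc=[]
2: 0x33 (blk 3, set 1) → L1-HIT  vc=[]
3: 0x32 (blk 3, set 1) → L1-HIT  vc=[]
4: 0x36 (blk 3, set 1) → L1-HIT  vc=[]
5: 0x92 (blk 9, set 1) → MISS  vc=[3]
6: 0x3b (blk 3, set 1) → VC-HIT  vc=[9]
7: 0x96 (blk 9, set 1) → VC-HIT  vc=[3]
8: 0x99 (blk 9, set 1) → L1-HIT  vc=[3]
9: 0x3f (blk 3, set 1) → VC-HIT  vc=[9]
10: 0x3c (blk 3, set 1) → L1-HIT  vc=[9]
11: 0x95 (blk 9, set 1) → VC-HIT  vc=[3]
12: 0x3c (blk 3, set 1) → VC-HIT  vc=[9]
13: 0x98 (blk 9, set 1) → VC-HIT  vc=[3]
14: 0x3e (blk 3, set 1) → VC-HIT  vc=[9]
15: 0x3b (blk 3, set 1) → L1-HIT  vc=[9]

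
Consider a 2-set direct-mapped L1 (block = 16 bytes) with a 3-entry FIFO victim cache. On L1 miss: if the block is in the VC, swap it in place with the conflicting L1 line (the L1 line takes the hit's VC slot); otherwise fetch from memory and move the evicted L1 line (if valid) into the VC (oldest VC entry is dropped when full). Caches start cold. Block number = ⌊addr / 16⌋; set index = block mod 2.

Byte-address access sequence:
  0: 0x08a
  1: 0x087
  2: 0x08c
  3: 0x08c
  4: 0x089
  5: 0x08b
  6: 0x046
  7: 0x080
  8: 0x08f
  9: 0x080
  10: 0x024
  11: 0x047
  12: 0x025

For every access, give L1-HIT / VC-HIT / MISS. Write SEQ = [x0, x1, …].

SEQ = [MISS, L1-HIT, L1-HIT, L1-HIT, L1-HIT, L1-HIT, MISS, VC-HIT, L1-HIT, L1-HIT, MISS, VC-HIT, VC-HIT]

  [0] addr=0x8a blk=8 s=0: MISS | VC []
  [1] addr=0x87 blk=8 s=0: L1-HIT | VC []
  [2] addr=0x8c blk=8 s=0: L1-HIT | VC []
  [3] addr=0x8c blk=8 s=0: L1-HIT | VC []
  [4] addr=0x89 blk=8 s=0: L1-HIT | VC []
  [5] addr=0x8b blk=8 s=0: L1-HIT | VC []
  [6] addr=0x46 blk=4 s=0: MISS | VC [8]
  [7] addr=0x80 blk=8 s=0: VC-HIT | VC [4]
  [8] addr=0x8f blk=8 s=0: L1-HIT | VC [4]
  [9] addr=0x80 blk=8 s=0: L1-HIT | VC [4]
  [10] addr=0x24 blk=2 s=0: MISS | VC [4, 8]
  [11] addr=0x47 blk=4 s=0: VC-HIT | VC [2, 8]
  [12] addr=0x25 blk=2 s=0: VC-HIT | VC [4, 8]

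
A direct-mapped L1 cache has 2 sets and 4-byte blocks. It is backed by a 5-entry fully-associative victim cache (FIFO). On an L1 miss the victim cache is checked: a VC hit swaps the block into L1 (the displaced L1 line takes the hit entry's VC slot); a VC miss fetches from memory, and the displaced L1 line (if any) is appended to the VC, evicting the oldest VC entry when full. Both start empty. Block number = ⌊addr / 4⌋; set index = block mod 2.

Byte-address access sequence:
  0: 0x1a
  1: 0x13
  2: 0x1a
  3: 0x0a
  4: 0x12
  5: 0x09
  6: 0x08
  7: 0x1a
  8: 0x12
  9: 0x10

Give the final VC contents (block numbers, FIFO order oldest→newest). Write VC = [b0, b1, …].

#0 0x1a→b6/s0 MISS; vc=[]
#1 0x13→b4/s0 MISS; vc=[6]
#2 0x1a→b6/s0 VC-HIT; vc=[4]
#3 0xa→b2/s0 MISS; vc=[4,6]
#4 0x12→b4/s0 VC-HIT; vc=[2,6]
#5 0x9→b2/s0 VC-HIT; vc=[4,6]
#6 0x8→b2/s0 L1-HIT; vc=[4,6]
#7 0x1a→b6/s0 VC-HIT; vc=[4,2]
#8 0x12→b4/s0 VC-HIT; vc=[6,2]
#9 0x10→b4/s0 L1-HIT; vc=[6,2]

VC = [6, 2]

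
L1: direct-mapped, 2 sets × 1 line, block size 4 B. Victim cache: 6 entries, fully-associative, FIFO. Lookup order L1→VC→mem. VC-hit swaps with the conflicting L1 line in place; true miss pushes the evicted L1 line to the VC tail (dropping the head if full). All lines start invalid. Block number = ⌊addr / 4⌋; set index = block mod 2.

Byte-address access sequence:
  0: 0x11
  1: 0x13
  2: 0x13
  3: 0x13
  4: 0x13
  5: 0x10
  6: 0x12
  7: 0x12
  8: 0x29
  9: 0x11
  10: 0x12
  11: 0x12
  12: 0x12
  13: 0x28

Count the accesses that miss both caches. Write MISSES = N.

MISSES = 2

  [0] addr=0x11 blk=4 s=0: MISS | VC []
  [1] addr=0x13 blk=4 s=0: L1-HIT | VC []
  [2] addr=0x13 blk=4 s=0: L1-HIT | VC []
  [3] addr=0x13 blk=4 s=0: L1-HIT | VC []
  [4] addr=0x13 blk=4 s=0: L1-HIT | VC []
  [5] addr=0x10 blk=4 s=0: L1-HIT | VC []
  [6] addr=0x12 blk=4 s=0: L1-HIT | VC []
  [7] addr=0x12 blk=4 s=0: L1-HIT | VC []
  [8] addr=0x29 blk=10 s=0: MISS | VC [4]
  [9] addr=0x11 blk=4 s=0: VC-HIT | VC [10]
  [10] addr=0x12 blk=4 s=0: L1-HIT | VC [10]
  [11] addr=0x12 blk=4 s=0: L1-HIT | VC [10]
  [12] addr=0x12 blk=4 s=0: L1-HIT | VC [10]
  [13] addr=0x28 blk=10 s=0: VC-HIT | VC [4]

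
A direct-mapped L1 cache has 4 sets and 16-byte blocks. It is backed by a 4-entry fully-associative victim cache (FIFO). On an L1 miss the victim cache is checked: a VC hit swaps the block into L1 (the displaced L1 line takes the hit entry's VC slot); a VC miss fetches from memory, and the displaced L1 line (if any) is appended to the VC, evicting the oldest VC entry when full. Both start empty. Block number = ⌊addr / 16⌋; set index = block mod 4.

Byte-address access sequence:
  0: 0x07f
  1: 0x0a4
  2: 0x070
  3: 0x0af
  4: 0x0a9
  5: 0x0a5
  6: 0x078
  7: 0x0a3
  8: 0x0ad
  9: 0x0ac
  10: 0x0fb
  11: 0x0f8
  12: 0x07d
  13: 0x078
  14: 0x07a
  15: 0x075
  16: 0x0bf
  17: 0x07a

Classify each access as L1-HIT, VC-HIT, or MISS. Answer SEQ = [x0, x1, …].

SEQ = [MISS, MISS, L1-HIT, L1-HIT, L1-HIT, L1-HIT, L1-HIT, L1-HIT, L1-HIT, L1-HIT, MISS, L1-HIT, VC-HIT, L1-HIT, L1-HIT, L1-HIT, MISS, VC-HIT]

0: 0x7f (blk 7, set 3) → MISS  vc=[]
1: 0xa4 (blk 10, set 2) → MISS  vc=[]
2: 0x70 (blk 7, set 3) → L1-HIT  vc=[]
3: 0xaf (blk 10, set 2) → L1-HIT  vc=[]
4: 0xa9 (blk 10, set 2) → L1-HIT  vc=[]
5: 0xa5 (blk 10, set 2) → L1-HIT  vc=[]
6: 0x78 (blk 7, set 3) → L1-HIT  vc=[]
7: 0xa3 (blk 10, set 2) → L1-HIT  vc=[]
8: 0xad (blk 10, set 2) → L1-HIT  vc=[]
9: 0xac (blk 10, set 2) → L1-HIT  vc=[]
10: 0xfb (blk 15, set 3) → MISS  vc=[7]
11: 0xf8 (blk 15, set 3) → L1-HIT  vc=[7]
12: 0x7d (blk 7, set 3) → VC-HIT  vc=[15]
13: 0x78 (blk 7, set 3) → L1-HIT  vc=[15]
14: 0x7a (blk 7, set 3) → L1-HIT  vc=[15]
15: 0x75 (blk 7, set 3) → L1-HIT  vc=[15]
16: 0xbf (blk 11, set 3) → MISS  vc=[15, 7]
17: 0x7a (blk 7, set 3) → VC-HIT  vc=[15, 11]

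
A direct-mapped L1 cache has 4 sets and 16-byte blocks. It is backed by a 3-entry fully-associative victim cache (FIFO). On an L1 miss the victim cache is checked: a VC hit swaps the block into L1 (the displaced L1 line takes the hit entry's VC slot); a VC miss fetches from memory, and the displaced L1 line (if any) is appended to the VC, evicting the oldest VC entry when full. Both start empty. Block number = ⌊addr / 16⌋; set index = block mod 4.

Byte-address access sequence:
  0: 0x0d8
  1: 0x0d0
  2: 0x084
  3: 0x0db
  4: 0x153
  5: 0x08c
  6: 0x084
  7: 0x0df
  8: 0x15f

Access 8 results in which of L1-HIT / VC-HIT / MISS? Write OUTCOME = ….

0: 0xd8 (blk 13, set 1) → MISS  vc=[]
1: 0xd0 (blk 13, set 1) → L1-HIT  vc=[]
2: 0x84 (blk 8, set 0) → MISS  vc=[]
3: 0xdb (blk 13, set 1) → L1-HIT  vc=[]
4: 0x153 (blk 21, set 1) → MISS  vc=[13]
5: 0x8c (blk 8, set 0) → L1-HIT  vc=[13]
6: 0x84 (blk 8, set 0) → L1-HIT  vc=[13]
7: 0xdf (blk 13, set 1) → VC-HIT  vc=[21]
8: 0x15f (blk 21, set 1) → VC-HIT  vc=[13]

OUTCOME = VC-HIT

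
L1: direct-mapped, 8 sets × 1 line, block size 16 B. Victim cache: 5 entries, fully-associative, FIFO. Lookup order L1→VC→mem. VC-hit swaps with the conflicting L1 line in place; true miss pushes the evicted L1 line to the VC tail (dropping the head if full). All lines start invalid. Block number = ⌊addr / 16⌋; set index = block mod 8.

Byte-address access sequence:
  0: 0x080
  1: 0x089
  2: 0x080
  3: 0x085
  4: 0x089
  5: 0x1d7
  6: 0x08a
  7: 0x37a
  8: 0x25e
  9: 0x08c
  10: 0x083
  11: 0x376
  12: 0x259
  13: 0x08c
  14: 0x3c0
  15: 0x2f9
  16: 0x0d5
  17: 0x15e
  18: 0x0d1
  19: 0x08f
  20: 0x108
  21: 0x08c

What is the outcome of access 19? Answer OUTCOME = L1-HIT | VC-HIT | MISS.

OUTCOME = L1-HIT

#0 0x80→b8/s0 MISS; vc=[]
#1 0x89→b8/s0 L1-HIT; vc=[]
#2 0x80→b8/s0 L1-HIT; vc=[]
#3 0x85→b8/s0 L1-HIT; vc=[]
#4 0x89→b8/s0 L1-HIT; vc=[]
#5 0x1d7→b29/s5 MISS; vc=[]
#6 0x8a→b8/s0 L1-HIT; vc=[]
#7 0x37a→b55/s7 MISS; vc=[]
#8 0x25e→b37/s5 MISS; vc=[29]
#9 0x8c→b8/s0 L1-HIT; vc=[29]
#10 0x83→b8/s0 L1-HIT; vc=[29]
#11 0x376→b55/s7 L1-HIT; vc=[29]
#12 0x259→b37/s5 L1-HIT; vc=[29]
#13 0x8c→b8/s0 L1-HIT; vc=[29]
#14 0x3c0→b60/s4 MISS; vc=[29]
#15 0x2f9→b47/s7 MISS; vc=[29,55]
#16 0xd5→b13/s5 MISS; vc=[29,55,37]
#17 0x15e→b21/s5 MISS; vc=[29,55,37,13]
#18 0xd1→b13/s5 VC-HIT; vc=[29,55,37,21]
#19 0x8f→b8/s0 L1-HIT; vc=[29,55,37,21]
#20 0x108→b16/s0 MISS; vc=[29,55,37,21,8]
#21 0x8c→b8/s0 VC-HIT; vc=[29,55,37,21,16]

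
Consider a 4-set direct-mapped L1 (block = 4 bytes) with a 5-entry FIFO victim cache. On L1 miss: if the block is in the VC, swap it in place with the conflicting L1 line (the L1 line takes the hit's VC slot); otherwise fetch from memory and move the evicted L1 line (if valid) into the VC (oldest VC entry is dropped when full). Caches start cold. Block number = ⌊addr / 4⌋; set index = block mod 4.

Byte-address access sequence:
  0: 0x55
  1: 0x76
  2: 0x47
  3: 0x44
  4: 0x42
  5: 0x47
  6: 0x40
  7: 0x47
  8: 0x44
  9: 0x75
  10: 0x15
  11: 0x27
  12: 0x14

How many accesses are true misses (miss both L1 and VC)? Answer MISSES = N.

MISSES = 6

0: 0x55 (blk 21, set 1) → MISS  vc=[]
1: 0x76 (blk 29, set 1) → MISS  vc=[21]
2: 0x47 (blk 17, set 1) → MISS  vc=[21, 29]
3: 0x44 (blk 17, set 1) → L1-HIT  vc=[21, 29]
4: 0x42 (blk 16, set 0) → MISS  vc=[21, 29]
5: 0x47 (blk 17, set 1) → L1-HIT  vc=[21, 29]
6: 0x40 (blk 16, set 0) → L1-HIT  vc=[21, 29]
7: 0x47 (blk 17, set 1) → L1-HIT  vc=[21, 29]
8: 0x44 (blk 17, set 1) → L1-HIT  vc=[21, 29]
9: 0x75 (blk 29, set 1) → VC-HIT  vc=[21, 17]
10: 0x15 (blk 5, set 1) → MISS  vc=[21, 17, 29]
11: 0x27 (blk 9, set 1) → MISS  vc=[21, 17, 29, 5]
12: 0x14 (blk 5, set 1) → VC-HIT  vc=[21, 17, 29, 9]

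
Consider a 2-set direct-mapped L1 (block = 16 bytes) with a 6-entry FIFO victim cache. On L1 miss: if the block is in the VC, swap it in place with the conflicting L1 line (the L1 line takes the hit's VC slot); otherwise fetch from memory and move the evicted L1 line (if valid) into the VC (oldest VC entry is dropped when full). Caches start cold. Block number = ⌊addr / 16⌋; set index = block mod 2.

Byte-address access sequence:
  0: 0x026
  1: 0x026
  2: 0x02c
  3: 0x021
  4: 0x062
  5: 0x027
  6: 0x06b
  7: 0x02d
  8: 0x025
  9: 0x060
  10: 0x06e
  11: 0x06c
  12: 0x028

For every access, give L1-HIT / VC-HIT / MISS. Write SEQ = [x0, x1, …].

0: 0x26 (blk 2, set 0) → MISS  vc=[]
1: 0x26 (blk 2, set 0) → L1-HIT  vc=[]
2: 0x2c (blk 2, set 0) → L1-HIT  vc=[]
3: 0x21 (blk 2, set 0) → L1-HIT  vc=[]
4: 0x62 (blk 6, set 0) → MISS  vc=[2]
5: 0x27 (blk 2, set 0) → VC-HIT  vc=[6]
6: 0x6b (blk 6, set 0) → VC-HIT  vc=[2]
7: 0x2d (blk 2, set 0) → VC-HIT  vc=[6]
8: 0x25 (blk 2, set 0) → L1-HIT  vc=[6]
9: 0x60 (blk 6, set 0) → VC-HIT  vc=[2]
10: 0x6e (blk 6, set 0) → L1-HIT  vc=[2]
11: 0x6c (blk 6, set 0) → L1-HIT  vc=[2]
12: 0x28 (blk 2, set 0) → VC-HIT  vc=[6]

SEQ = [MISS, L1-HIT, L1-HIT, L1-HIT, MISS, VC-HIT, VC-HIT, VC-HIT, L1-HIT, VC-HIT, L1-HIT, L1-HIT, VC-HIT]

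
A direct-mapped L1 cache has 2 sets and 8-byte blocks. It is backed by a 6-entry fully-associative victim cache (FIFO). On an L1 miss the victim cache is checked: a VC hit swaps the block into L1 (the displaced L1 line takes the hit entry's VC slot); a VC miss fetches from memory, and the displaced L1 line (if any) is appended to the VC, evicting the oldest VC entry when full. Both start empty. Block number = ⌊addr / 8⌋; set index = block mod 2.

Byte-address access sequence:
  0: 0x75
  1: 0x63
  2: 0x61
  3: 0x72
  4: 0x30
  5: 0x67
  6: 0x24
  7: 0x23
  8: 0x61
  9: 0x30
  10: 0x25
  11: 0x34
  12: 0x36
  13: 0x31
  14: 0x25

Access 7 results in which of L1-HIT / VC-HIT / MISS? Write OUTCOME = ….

#0 0x75→b14/s0 MISS; vc=[]
#1 0x63→b12/s0 MISS; vc=[14]
#2 0x61→b12/s0 L1-HIT; vc=[14]
#3 0x72→b14/s0 VC-HIT; vc=[12]
#4 0x30→b6/s0 MISS; vc=[12,14]
#5 0x67→b12/s0 VC-HIT; vc=[6,14]
#6 0x24→b4/s0 MISS; vc=[6,14,12]
#7 0x23→b4/s0 L1-HIT; vc=[6,14,12]
#8 0x61→b12/s0 VC-HIT; vc=[6,14,4]
#9 0x30→b6/s0 VC-HIT; vc=[12,14,4]
#10 0x25→b4/s0 VC-HIT; vc=[12,14,6]
#11 0x34→b6/s0 VC-HIT; vc=[12,14,4]
#12 0x36→b6/s0 L1-HIT; vc=[12,14,4]
#13 0x31→b6/s0 L1-HIT; vc=[12,14,4]
#14 0x25→b4/s0 VC-HIT; vc=[12,14,6]

OUTCOME = L1-HIT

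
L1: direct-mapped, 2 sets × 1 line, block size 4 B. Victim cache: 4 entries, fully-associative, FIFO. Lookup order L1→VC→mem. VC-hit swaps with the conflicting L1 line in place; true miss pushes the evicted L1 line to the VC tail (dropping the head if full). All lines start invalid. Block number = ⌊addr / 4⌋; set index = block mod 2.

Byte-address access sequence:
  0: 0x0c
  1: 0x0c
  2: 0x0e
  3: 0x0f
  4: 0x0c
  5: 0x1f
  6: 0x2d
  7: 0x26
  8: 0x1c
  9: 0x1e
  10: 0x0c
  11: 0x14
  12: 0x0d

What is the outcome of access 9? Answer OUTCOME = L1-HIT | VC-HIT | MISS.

#0 0xc→b3/s1 MISS; vc=[]
#1 0xc→b3/s1 L1-HIT; vc=[]
#2 0xe→b3/s1 L1-HIT; vc=[]
#3 0xf→b3/s1 L1-HIT; vc=[]
#4 0xc→b3/s1 L1-HIT; vc=[]
#5 0x1f→b7/s1 MISS; vc=[3]
#6 0x2d→b11/s1 MISS; vc=[3,7]
#7 0x26→b9/s1 MISS; vc=[3,7,11]
#8 0x1c→b7/s1 VC-HIT; vc=[3,9,11]
#9 0x1e→b7/s1 L1-HIT; vc=[3,9,11]
#10 0xc→b3/s1 VC-HIT; vc=[7,9,11]
#11 0x14→b5/s1 MISS; vc=[7,9,11,3]
#12 0xd→b3/s1 VC-HIT; vc=[7,9,11,5]

OUTCOME = L1-HIT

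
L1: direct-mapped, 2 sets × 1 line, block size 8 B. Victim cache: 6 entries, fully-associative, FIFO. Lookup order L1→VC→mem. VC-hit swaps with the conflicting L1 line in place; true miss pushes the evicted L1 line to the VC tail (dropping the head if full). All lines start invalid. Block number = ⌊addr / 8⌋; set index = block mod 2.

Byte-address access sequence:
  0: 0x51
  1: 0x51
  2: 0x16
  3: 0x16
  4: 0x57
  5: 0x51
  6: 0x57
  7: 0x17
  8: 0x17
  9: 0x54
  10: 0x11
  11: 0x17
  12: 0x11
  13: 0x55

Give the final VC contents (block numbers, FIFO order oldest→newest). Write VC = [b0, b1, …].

VC = [2]

  [0] addr=0x51 blk=10 s=0: MISS | VC []
  [1] addr=0x51 blk=10 s=0: L1-HIT | VC []
  [2] addr=0x16 blk=2 s=0: MISS | VC [10]
  [3] addr=0x16 blk=2 s=0: L1-HIT | VC [10]
  [4] addr=0x57 blk=10 s=0: VC-HIT | VC [2]
  [5] addr=0x51 blk=10 s=0: L1-HIT | VC [2]
  [6] addr=0x57 blk=10 s=0: L1-HIT | VC [2]
  [7] addr=0x17 blk=2 s=0: VC-HIT | VC [10]
  [8] addr=0x17 blk=2 s=0: L1-HIT | VC [10]
  [9] addr=0x54 blk=10 s=0: VC-HIT | VC [2]
  [10] addr=0x11 blk=2 s=0: VC-HIT | VC [10]
  [11] addr=0x17 blk=2 s=0: L1-HIT | VC [10]
  [12] addr=0x11 blk=2 s=0: L1-HIT | VC [10]
  [13] addr=0x55 blk=10 s=0: VC-HIT | VC [2]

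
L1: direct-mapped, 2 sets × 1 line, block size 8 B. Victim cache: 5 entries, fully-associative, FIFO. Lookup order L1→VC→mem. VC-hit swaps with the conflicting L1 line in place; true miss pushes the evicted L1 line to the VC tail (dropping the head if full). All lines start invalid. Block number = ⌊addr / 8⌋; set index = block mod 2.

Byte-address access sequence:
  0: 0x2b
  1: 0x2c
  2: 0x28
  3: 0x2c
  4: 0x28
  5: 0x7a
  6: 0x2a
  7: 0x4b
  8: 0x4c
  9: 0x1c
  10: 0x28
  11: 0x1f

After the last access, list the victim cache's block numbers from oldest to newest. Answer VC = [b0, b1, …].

  [0] addr=0x2b blk=5 s=1: MISS | VC []
  [1] addr=0x2c blk=5 s=1: L1-HIT | VC []
  [2] addr=0x28 blk=5 s=1: L1-HIT | VC []
  [3] addr=0x2c blk=5 s=1: L1-HIT | VC []
  [4] addr=0x28 blk=5 s=1: L1-HIT | VC []
  [5] addr=0x7a blk=15 s=1: MISS | VC [5]
  [6] addr=0x2a blk=5 s=1: VC-HIT | VC [15]
  [7] addr=0x4b blk=9 s=1: MISS | VC [15, 5]
  [8] addr=0x4c blk=9 s=1: L1-HIT | VC [15, 5]
  [9] addr=0x1c blk=3 s=1: MISS | VC [15, 5, 9]
  [10] addr=0x28 blk=5 s=1: VC-HIT | VC [15, 3, 9]
  [11] addr=0x1f blk=3 s=1: VC-HIT | VC [15, 5, 9]

VC = [15, 5, 9]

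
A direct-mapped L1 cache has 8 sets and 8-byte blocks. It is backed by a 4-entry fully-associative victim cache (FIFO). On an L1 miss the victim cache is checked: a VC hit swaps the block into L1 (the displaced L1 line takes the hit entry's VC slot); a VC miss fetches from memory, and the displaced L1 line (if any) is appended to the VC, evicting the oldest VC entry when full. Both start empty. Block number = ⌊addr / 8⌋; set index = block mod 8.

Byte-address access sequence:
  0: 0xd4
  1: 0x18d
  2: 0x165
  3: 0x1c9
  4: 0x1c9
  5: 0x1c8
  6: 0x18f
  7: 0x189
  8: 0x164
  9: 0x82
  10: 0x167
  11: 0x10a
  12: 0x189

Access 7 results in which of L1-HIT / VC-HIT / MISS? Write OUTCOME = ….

  [0] addr=0xd4 blk=26 s=2: MISS | VC []
  [1] addr=0x18d blk=49 s=1: MISS | VC []
  [2] addr=0x165 blk=44 s=4: MISS | VC []
  [3] addr=0x1c9 blk=57 s=1: MISS | VC [49]
  [4] addr=0x1c9 blk=57 s=1: L1-HIT | VC [49]
  [5] addr=0x1c8 blk=57 s=1: L1-HIT | VC [49]
  [6] addr=0x18f blk=49 s=1: VC-HIT | VC [57]
  [7] addr=0x189 blk=49 s=1: L1-HIT | VC [57]
  [8] addr=0x164 blk=44 s=4: L1-HIT | VC [57]
  [9] addr=0x82 blk=16 s=0: MISS | VC [57]
  [10] addr=0x167 blk=44 s=4: L1-HIT | VC [57]
  [11] addr=0x10a blk=33 s=1: MISS | VC [57, 49]
  [12] addr=0x189 blk=49 s=1: VC-HIT | VC [57, 33]

OUTCOME = L1-HIT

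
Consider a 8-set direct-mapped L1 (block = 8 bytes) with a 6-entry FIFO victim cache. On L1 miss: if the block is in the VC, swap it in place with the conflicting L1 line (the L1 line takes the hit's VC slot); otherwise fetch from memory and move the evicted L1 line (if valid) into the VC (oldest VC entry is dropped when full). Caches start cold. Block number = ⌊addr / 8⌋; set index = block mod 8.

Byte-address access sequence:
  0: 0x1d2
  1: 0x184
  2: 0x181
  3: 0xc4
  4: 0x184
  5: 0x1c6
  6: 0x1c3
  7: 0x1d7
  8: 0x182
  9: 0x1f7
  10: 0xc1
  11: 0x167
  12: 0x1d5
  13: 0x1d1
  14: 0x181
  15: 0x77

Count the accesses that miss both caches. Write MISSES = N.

MISSES = 7

0: 0x1d2 (blk 58, set 2) → MISS  vc=[]
1: 0x184 (blk 48, set 0) → MISS  vc=[]
2: 0x181 (blk 48, set 0) → L1-HIT  vc=[]
3: 0xc4 (blk 24, set 0) → MISS  vc=[48]
4: 0x184 (blk 48, set 0) → VC-HIT  vc=[24]
5: 0x1c6 (blk 56, set 0) → MISS  vc=[24, 48]
6: 0x1c3 (blk 56, set 0) → L1-HIT  vc=[24, 48]
7: 0x1d7 (blk 58, set 2) → L1-HIT  vc=[24, 48]
8: 0x182 (blk 48, set 0) → VC-HIT  vc=[24, 56]
9: 0x1f7 (blk 62, set 6) → MISS  vc=[24, 56]
10: 0xc1 (blk 24, set 0) → VC-HIT  vc=[48, 56]
11: 0x167 (blk 44, set 4) → MISS  vc=[48, 56]
12: 0x1d5 (blk 58, set 2) → L1-HIT  vc=[48, 56]
13: 0x1d1 (blk 58, set 2) → L1-HIT  vc=[48, 56]
14: 0x181 (blk 48, set 0) → VC-HIT  vc=[24, 56]
15: 0x77 (blk 14, set 6) → MISS  vc=[24, 56, 62]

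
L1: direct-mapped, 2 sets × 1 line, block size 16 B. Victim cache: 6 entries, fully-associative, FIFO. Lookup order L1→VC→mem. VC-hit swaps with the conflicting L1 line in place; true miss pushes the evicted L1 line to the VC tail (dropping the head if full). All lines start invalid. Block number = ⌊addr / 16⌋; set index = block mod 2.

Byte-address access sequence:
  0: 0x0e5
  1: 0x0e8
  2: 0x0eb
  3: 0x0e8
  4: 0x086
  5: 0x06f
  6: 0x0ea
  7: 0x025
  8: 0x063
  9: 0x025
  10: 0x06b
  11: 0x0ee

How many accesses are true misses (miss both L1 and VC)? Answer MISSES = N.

MISSES = 4

0: 0xe5 (blk 14, set 0) → MISS  vc=[]
1: 0xe8 (blk 14, set 0) → L1-HIT  vc=[]
2: 0xeb (blk 14, set 0) → L1-HIT  vc=[]
3: 0xe8 (blk 14, set 0) → L1-HIT  vc=[]
4: 0x86 (blk 8, set 0) → MISS  vc=[14]
5: 0x6f (blk 6, set 0) → MISS  vc=[14, 8]
6: 0xea (blk 14, set 0) → VC-HIT  vc=[6, 8]
7: 0x25 (blk 2, set 0) → MISS  vc=[6, 8, 14]
8: 0x63 (blk 6, set 0) → VC-HIT  vc=[2, 8, 14]
9: 0x25 (blk 2, set 0) → VC-HIT  vc=[6, 8, 14]
10: 0x6b (blk 6, set 0) → VC-HIT  vc=[2, 8, 14]
11: 0xee (blk 14, set 0) → VC-HIT  vc=[2, 8, 6]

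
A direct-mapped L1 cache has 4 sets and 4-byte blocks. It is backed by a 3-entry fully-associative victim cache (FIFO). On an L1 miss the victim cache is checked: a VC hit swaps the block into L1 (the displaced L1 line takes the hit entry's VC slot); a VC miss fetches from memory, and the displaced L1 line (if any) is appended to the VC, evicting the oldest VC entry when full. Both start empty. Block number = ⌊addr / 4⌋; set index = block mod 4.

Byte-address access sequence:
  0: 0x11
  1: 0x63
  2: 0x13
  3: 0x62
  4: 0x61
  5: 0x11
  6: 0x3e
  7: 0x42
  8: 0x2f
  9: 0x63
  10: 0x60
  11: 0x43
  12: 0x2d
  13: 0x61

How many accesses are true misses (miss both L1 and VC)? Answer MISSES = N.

MISSES = 5

0: 0x11 (blk 4, set 0) → MISS  vc=[]
1: 0x63 (blk 24, set 0) → MISS  vc=[4]
2: 0x13 (blk 4, set 0) → VC-HIT  vc=[24]
3: 0x62 (blk 24, set 0) → VC-HIT  vc=[4]
4: 0x61 (blk 24, set 0) → L1-HIT  vc=[4]
5: 0x11 (blk 4, set 0) → VC-HIT  vc=[24]
6: 0x3e (blk 15, set 3) → MISS  vc=[24]
7: 0x42 (blk 16, set 0) → MISS  vc=[24, 4]
8: 0x2f (blk 11, set 3) → MISS  vc=[24, 4, 15]
9: 0x63 (blk 24, set 0) → VC-HIT  vc=[16, 4, 15]
10: 0x60 (blk 24, set 0) → L1-HIT  vc=[16, 4, 15]
11: 0x43 (blk 16, set 0) → VC-HIT  vc=[24, 4, 15]
12: 0x2d (blk 11, set 3) → L1-HIT  vc=[24, 4, 15]
13: 0x61 (blk 24, set 0) → VC-HIT  vc=[16, 4, 15]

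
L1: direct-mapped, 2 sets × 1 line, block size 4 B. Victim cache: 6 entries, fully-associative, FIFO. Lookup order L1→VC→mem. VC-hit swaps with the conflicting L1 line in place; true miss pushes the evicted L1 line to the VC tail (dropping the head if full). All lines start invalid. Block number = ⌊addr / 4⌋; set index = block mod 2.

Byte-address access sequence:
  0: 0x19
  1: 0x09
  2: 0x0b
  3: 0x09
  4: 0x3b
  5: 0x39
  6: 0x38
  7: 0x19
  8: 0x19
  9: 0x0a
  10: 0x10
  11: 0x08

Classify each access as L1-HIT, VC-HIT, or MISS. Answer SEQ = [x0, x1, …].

#0 0x19→b6/s0 MISS; vc=[]
#1 0x9→b2/s0 MISS; vc=[6]
#2 0xb→b2/s0 L1-HIT; vc=[6]
#3 0x9→b2/s0 L1-HIT; vc=[6]
#4 0x3b→b14/s0 MISS; vc=[6,2]
#5 0x39→b14/s0 L1-HIT; vc=[6,2]
#6 0x38→b14/s0 L1-HIT; vc=[6,2]
#7 0x19→b6/s0 VC-HIT; vc=[14,2]
#8 0x19→b6/s0 L1-HIT; vc=[14,2]
#9 0xa→b2/s0 VC-HIT; vc=[14,6]
#10 0x10→b4/s0 MISS; vc=[14,6,2]
#11 0x8→b2/s0 VC-HIT; vc=[14,6,4]

SEQ = [MISS, MISS, L1-HIT, L1-HIT, MISS, L1-HIT, L1-HIT, VC-HIT, L1-HIT, VC-HIT, MISS, VC-HIT]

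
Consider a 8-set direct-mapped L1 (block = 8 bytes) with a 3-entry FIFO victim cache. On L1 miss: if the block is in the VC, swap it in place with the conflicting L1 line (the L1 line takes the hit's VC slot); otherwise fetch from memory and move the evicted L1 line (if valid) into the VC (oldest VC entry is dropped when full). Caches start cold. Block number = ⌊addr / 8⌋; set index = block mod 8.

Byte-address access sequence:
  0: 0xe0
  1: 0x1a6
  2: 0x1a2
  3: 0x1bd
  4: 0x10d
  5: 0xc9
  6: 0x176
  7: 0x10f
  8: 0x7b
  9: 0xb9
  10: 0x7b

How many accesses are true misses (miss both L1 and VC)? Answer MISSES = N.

MISSES = 8

#0 0xe0→b28/s4 MISS; vc=[]
#1 0x1a6→b52/s4 MISS; vc=[28]
#2 0x1a2→b52/s4 L1-HIT; vc=[28]
#3 0x1bd→b55/s7 MISS; vc=[28]
#4 0x10d→b33/s1 MISS; vc=[28]
#5 0xc9→b25/s1 MISS; vc=[28,33]
#6 0x176→b46/s6 MISS; vc=[28,33]
#7 0x10f→b33/s1 VC-HIT; vc=[28,25]
#8 0x7b→b15/s7 MISS; vc=[28,25,55]
#9 0xb9→b23/s7 MISS; vc=[25,55,15]
#10 0x7b→b15/s7 VC-HIT; vc=[25,55,23]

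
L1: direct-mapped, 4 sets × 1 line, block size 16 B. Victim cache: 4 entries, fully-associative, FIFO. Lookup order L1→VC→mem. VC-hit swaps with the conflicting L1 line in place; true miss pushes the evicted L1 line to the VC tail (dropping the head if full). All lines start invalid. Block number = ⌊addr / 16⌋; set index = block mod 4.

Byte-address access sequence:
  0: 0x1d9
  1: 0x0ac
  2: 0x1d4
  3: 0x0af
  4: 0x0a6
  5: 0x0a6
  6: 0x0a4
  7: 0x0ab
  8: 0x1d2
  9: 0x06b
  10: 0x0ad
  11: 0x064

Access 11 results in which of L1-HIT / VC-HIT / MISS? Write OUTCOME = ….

OUTCOME = VC-HIT

  [0] addr=0x1d9 blk=29 s=1: MISS | VC []
  [1] addr=0xac blk=10 s=2: MISS | VC []
  [2] addr=0x1d4 blk=29 s=1: L1-HIT | VC []
  [3] addr=0xaf blk=10 s=2: L1-HIT | VC []
  [4] addr=0xa6 blk=10 s=2: L1-HIT | VC []
  [5] addr=0xa6 blk=10 s=2: L1-HIT | VC []
  [6] addr=0xa4 blk=10 s=2: L1-HIT | VC []
  [7] addr=0xab blk=10 s=2: L1-HIT | VC []
  [8] addr=0x1d2 blk=29 s=1: L1-HIT | VC []
  [9] addr=0x6b blk=6 s=2: MISS | VC [10]
  [10] addr=0xad blk=10 s=2: VC-HIT | VC [6]
  [11] addr=0x64 blk=6 s=2: VC-HIT | VC [10]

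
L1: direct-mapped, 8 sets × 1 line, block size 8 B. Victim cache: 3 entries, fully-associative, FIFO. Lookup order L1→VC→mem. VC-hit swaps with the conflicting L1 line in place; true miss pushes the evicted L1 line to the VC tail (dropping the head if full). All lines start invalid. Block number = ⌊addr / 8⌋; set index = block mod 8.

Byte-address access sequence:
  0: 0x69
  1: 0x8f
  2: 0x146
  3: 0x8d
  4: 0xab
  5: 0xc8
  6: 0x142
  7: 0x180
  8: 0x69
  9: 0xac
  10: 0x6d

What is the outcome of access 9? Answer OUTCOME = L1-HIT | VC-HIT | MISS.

  [0] addr=0x69 blk=13 s=5: MISS | VC []
  [1] addr=0x8f blk=17 s=1: MISS | VC []
  [2] addr=0x146 blk=40 s=0: MISS | VC []
  [3] addr=0x8d blk=17 s=1: L1-HIT | VC []
  [4] addr=0xab blk=21 s=5: MISS | VC [13]
  [5] addr=0xc8 blk=25 s=1: MISS | VC [13, 17]
  [6] addr=0x142 blk=40 s=0: L1-HIT | VC [13, 17]
  [7] addr=0x180 blk=48 s=0: MISS | VC [13, 17, 40]
  [8] addr=0x69 blk=13 s=5: VC-HIT | VC [21, 17, 40]
  [9] addr=0xac blk=21 s=5: VC-HIT | VC [13, 17, 40]
  [10] addr=0x6d blk=13 s=5: VC-HIT | VC [21, 17, 40]

OUTCOME = VC-HIT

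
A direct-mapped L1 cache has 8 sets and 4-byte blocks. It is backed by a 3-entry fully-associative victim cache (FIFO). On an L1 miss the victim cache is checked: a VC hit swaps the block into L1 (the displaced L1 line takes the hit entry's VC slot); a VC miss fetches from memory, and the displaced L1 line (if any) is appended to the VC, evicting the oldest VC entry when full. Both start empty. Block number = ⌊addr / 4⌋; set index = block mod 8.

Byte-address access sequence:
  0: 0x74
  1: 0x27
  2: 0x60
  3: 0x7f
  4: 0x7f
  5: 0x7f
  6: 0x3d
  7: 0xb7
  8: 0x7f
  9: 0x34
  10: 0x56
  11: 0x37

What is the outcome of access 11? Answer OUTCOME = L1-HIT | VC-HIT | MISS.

OUTCOME = VC-HIT

0: 0x74 (blk 29, set 5) → MISS  vc=[]
1: 0x27 (blk 9, set 1) → MISS  vc=[]
2: 0x60 (blk 24, set 0) → MISS  vc=[]
3: 0x7f (blk 31, set 7) → MISS  vc=[]
4: 0x7f (blk 31, set 7) → L1-HIT  vc=[]
5: 0x7f (blk 31, set 7) → L1-HIT  vc=[]
6: 0x3d (blk 15, set 7) → MISS  vc=[31]
7: 0xb7 (blk 45, set 5) → MISS  vc=[31, 29]
8: 0x7f (blk 31, set 7) → VC-HIT  vc=[15, 29]
9: 0x34 (blk 13, set 5) → MISS  vc=[15, 29, 45]
10: 0x56 (blk 21, set 5) → MISS  vc=[29, 45, 13]
11: 0x37 (blk 13, set 5) → VC-HIT  vc=[29, 45, 21]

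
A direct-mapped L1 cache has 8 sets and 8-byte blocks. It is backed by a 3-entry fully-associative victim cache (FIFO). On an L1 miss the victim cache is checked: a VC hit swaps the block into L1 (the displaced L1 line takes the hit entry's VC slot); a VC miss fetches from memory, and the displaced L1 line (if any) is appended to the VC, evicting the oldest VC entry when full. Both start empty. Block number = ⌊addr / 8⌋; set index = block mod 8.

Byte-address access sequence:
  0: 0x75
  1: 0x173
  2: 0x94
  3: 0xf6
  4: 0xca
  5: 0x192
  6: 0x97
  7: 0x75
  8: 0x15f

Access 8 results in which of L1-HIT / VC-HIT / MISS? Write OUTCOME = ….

OUTCOME = MISS

0: 0x75 (blk 14, set 6) → MISS  vc=[]
1: 0x173 (blk 46, set 6) → MISS  vc=[14]
2: 0x94 (blk 18, set 2) → MISS  vc=[14]
3: 0xf6 (blk 30, set 6) → MISS  vc=[14, 46]
4: 0xca (blk 25, set 1) → MISS  vc=[14, 46]
5: 0x192 (blk 50, set 2) → MISS  vc=[14, 46, 18]
6: 0x97 (blk 18, set 2) → VC-HIT  vc=[14, 46, 50]
7: 0x75 (blk 14, set 6) → VC-HIT  vc=[30, 46, 50]
8: 0x15f (blk 43, set 3) → MISS  vc=[30, 46, 50]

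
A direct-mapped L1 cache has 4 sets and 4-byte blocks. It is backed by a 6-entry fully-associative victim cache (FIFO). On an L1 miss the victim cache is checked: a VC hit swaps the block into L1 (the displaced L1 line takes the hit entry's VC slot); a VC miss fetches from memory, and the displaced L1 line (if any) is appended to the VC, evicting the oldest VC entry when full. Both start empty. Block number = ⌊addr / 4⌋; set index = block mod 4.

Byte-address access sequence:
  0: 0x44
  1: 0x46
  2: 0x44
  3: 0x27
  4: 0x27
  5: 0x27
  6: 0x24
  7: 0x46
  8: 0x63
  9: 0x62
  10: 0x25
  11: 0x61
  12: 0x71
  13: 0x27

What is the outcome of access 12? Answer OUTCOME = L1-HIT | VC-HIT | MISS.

  [0] addr=0x44 blk=17 s=1: MISS | VC []
  [1] addr=0x46 blk=17 s=1: L1-HIT | VC []
  [2] addr=0x44 blk=17 s=1: L1-HIT | VC []
  [3] addr=0x27 blk=9 s=1: MISS | VC [17]
  [4] addr=0x27 blk=9 s=1: L1-HIT | VC [17]
  [5] addr=0x27 blk=9 s=1: L1-HIT | VC [17]
  [6] addr=0x24 blk=9 s=1: L1-HIT | VC [17]
  [7] addr=0x46 blk=17 s=1: VC-HIT | VC [9]
  [8] addr=0x63 blk=24 s=0: MISS | VC [9]
  [9] addr=0x62 blk=24 s=0: L1-HIT | VC [9]
  [10] addr=0x25 blk=9 s=1: VC-HIT | VC [17]
  [11] addr=0x61 blk=24 s=0: L1-HIT | VC [17]
  [12] addr=0x71 blk=28 s=0: MISS | VC [17, 24]
  [13] addr=0x27 blk=9 s=1: L1-HIT | VC [17, 24]

OUTCOME = MISS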